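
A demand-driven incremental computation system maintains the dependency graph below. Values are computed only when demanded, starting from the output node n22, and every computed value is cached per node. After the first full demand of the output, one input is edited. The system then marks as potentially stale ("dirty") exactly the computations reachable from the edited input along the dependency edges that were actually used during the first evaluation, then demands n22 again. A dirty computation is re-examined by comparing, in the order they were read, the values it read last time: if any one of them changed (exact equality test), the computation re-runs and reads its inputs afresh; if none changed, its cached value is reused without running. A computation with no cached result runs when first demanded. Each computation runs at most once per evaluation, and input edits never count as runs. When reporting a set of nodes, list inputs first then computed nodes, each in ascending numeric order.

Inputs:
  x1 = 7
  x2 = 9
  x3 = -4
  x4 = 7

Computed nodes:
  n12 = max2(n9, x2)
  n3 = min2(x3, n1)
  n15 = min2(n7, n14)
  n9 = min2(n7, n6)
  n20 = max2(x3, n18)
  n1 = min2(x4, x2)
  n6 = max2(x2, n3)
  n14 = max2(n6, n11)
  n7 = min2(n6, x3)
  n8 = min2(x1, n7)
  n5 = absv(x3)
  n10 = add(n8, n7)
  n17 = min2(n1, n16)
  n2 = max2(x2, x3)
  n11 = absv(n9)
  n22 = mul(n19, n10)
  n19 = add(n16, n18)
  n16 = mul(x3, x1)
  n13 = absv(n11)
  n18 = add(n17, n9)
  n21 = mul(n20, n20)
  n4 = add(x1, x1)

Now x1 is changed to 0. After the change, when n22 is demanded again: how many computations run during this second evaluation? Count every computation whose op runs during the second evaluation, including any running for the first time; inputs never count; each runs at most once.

Computations that run: n8, n16, n17, n18, n19, n22 — 6 in total.
Key observation: the cutoff stops propagation at n10 — its inputs' values are unchanged, so it reuses its cache.

First evaluation (everything demanded from the output):
  n1 = min2(7, 9) = 7
  n3 = min2(-4, 7) = -4
  n6 = max2(9, -4) = 9
  n7 = min2(9, -4) = -4
  n8 = min2(7, -4) = -4
  n9 = min2(-4, 9) = -4
  n10 = add(-4, -4) = -8
  n16 = mul(-4, 7) = -28
  n17 = min2(7, -28) = -28
  n18 = add(-28, -4) = -32
  n19 = add(-28, -32) = -60
  n22 = mul(-60, -8) = 480

Propagation after the edit:
  n8: runs — x1 7->0; result -4 (same value as before).
  n10: checked — values it read are unchanged (n8 unchanged, n7 unchanged); reused cached -8 without running.
  n16: runs — x1 7->0; result 0.
  n17: runs — n16 -28->0; result 0.
  n18: runs — n17 -28->0; result -4.
  n19: runs — n16 -28->0; n18 -32->-4; result -4.
  n22: runs — n19 -60->-4; result 32.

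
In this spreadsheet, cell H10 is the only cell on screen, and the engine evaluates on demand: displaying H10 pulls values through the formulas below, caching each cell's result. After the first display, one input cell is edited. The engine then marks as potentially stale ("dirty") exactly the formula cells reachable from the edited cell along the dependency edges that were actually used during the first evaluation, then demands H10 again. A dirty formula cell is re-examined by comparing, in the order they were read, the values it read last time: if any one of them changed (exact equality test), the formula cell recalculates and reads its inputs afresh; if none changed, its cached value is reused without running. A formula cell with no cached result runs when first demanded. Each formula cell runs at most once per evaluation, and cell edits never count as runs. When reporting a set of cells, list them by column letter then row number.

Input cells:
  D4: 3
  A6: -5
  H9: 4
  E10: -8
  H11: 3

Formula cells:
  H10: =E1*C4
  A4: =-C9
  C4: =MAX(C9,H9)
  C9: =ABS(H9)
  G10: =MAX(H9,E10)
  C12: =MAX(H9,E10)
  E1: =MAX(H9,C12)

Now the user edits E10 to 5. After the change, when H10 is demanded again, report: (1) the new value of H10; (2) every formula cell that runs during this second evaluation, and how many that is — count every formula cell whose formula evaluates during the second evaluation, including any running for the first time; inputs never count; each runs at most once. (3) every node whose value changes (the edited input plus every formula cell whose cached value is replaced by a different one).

H10 now evaluates to 20.
Run set: C12, E1, H10 (3 run).
Changed values: C12, E1, E10, H10.

Initial pass — values computed on the first demand:
  C9 = ABS(4) = 4
  C4 = MAX(4, 4) = 4
  C12 = MAX(4, -8) = 4
  E1 = MAX(4, 4) = 4
  H10 = 4 * 4 = 16

Second demand — change propagation:
  C12: re-runs because E10 -8->5; new result 5.
  E1: re-runs because C12 4->5; new result 5.
  H10: re-runs because E1 4->5; new result 20.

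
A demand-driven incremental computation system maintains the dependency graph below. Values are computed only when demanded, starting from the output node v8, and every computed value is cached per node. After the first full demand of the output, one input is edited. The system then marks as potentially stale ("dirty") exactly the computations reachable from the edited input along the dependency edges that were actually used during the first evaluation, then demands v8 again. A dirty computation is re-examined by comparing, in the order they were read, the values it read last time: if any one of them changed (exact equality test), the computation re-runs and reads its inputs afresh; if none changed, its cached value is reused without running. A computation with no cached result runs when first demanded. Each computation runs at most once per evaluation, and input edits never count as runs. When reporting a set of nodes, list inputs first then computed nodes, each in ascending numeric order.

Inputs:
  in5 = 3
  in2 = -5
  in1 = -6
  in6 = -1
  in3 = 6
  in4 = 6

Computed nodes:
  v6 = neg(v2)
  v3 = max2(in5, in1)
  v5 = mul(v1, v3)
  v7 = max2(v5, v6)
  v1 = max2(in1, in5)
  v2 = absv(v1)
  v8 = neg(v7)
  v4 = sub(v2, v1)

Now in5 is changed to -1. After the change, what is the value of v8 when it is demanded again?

New value of v8: -1.

First evaluation (everything demanded from the output):
  v1 = max2(-6, 3) = 3
  v2 = absv(3) = 3
  v3 = max2(3, -6) = 3
  v5 = mul(3, 3) = 9
  v6 = neg(3) = -3
  v7 = max2(9, -3) = 9
  v8 = neg(9) = -9

Propagation after the edit:
  v1: runs — in5 3->-1; result -1.
  v2: runs — v1 3->-1; result 1.
  v3: runs — in5 3->-1; result -1.
  v5: runs — v1 3->-1; v3 3->-1; result 1.
  v6: runs — v2 3->1; result -1.
  v7: runs — v5 9->1; v6 -3->-1; result 1.
  v8: runs — v7 9->1; result -1.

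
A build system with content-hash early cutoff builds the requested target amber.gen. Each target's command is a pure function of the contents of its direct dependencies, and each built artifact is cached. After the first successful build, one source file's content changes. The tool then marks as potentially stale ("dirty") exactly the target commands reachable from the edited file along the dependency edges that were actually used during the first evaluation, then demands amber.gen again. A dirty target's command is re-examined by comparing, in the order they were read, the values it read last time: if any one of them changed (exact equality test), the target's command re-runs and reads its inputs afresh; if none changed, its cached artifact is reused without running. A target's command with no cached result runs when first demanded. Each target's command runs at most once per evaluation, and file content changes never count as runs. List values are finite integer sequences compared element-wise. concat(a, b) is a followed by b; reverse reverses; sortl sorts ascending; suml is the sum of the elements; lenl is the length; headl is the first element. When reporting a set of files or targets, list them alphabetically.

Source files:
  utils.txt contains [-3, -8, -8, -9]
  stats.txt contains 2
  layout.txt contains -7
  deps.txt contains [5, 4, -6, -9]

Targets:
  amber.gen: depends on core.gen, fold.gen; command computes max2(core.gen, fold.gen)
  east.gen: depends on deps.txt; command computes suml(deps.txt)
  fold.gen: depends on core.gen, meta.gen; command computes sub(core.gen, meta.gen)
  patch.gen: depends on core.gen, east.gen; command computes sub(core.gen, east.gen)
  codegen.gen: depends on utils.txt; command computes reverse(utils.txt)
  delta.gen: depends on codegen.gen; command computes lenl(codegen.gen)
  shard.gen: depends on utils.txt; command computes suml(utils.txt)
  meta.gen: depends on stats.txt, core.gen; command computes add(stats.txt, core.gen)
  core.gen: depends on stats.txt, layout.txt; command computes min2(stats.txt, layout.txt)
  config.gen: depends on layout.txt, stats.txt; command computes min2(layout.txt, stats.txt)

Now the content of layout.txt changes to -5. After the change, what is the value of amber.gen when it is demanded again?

First evaluation (everything demanded from the output):
  core.gen = min2(2, -7) = -7
  meta.gen = add(2, -7) = -5
  fold.gen = sub(-7, -5) = -2
  amber.gen = max2(-7, -2) = -2

Propagation after the edit:
  core.gen: runs — layout.txt -7->-5; result -5.
  meta.gen: runs — core.gen -7->-5; result -3.
  fold.gen: runs — core.gen -7->-5; meta.gen -5->-3; result -2 (same value as before).
  amber.gen: runs — core.gen -7->-5; result -2 (same value as before).

New value of amber.gen: -2.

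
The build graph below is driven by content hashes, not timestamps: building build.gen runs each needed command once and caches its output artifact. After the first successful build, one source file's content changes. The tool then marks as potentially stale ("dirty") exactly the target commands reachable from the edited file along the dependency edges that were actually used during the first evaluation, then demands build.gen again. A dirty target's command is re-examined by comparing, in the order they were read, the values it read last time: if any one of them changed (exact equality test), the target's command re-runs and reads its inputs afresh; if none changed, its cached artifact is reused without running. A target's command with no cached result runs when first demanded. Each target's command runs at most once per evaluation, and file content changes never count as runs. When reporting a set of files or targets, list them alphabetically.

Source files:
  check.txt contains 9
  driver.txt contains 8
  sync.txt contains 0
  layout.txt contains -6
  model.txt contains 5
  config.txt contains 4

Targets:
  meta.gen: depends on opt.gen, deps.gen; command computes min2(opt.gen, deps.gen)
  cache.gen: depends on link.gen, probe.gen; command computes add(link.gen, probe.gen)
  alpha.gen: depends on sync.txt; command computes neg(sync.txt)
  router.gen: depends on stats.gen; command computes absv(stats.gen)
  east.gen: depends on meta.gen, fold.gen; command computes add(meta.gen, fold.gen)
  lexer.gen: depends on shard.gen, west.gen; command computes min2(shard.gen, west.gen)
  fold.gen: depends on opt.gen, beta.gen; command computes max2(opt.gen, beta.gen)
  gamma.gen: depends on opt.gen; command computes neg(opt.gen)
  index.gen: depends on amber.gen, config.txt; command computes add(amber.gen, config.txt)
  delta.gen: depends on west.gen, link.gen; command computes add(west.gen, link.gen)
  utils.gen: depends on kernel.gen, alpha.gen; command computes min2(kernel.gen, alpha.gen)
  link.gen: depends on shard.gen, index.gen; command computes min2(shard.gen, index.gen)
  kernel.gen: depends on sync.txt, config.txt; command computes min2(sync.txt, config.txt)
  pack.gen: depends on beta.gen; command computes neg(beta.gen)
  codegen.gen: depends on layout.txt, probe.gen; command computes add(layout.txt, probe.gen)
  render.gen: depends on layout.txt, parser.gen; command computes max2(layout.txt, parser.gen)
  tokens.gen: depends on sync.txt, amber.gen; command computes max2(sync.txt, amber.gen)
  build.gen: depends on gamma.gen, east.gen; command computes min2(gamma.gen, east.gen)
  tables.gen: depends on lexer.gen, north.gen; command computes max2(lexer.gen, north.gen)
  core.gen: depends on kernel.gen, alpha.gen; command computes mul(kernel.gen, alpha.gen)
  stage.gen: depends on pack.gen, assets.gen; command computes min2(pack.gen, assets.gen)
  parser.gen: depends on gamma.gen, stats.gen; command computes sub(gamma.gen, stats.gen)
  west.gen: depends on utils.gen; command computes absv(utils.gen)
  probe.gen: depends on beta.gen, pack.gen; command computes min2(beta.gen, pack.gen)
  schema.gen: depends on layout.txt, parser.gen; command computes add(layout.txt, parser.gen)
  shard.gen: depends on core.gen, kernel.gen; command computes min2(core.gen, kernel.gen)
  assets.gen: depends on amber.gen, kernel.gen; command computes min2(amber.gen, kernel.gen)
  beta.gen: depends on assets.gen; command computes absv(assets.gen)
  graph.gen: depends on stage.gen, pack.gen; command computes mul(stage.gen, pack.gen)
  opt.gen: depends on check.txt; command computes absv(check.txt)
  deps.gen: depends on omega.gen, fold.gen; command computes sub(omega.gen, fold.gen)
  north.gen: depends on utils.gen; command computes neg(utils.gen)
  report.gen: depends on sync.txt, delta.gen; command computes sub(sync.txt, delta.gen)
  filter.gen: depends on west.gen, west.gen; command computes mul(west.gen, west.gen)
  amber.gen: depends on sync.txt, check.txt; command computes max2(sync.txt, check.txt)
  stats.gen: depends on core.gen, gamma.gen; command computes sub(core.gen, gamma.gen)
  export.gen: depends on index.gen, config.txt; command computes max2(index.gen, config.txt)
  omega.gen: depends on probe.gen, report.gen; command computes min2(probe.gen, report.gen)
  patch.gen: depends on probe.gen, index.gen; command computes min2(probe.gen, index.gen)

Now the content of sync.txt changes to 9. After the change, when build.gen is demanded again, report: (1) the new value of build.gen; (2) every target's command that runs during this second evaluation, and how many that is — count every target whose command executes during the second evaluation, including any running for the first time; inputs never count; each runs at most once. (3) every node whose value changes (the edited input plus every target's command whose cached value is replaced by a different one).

build.gen now evaluates to -9.
Run set: alpha.gen, amber.gen, assets.gen, beta.gen, build.gen, core.gen, delta.gen, deps.gen, east.gen, fold.gen, kernel.gen, link.gen, meta.gen, omega.gen, pack.gen, probe.gen, report.gen, shard.gen, utils.gen, west.gen (20 run).
Changed values: alpha.gen, assets.gen, beta.gen, core.gen, delta.gen, deps.gen, east.gen, kernel.gen, link.gen, meta.gen, omega.gen, pack.gen, probe.gen, report.gen, shard.gen, sync.txt, utils.gen, west.gen.
The important point: at index.gen every value read last time is unchanged, so the dirty flag clears without a run.

Initial pass — values computed on the first demand:
  alpha.gen = neg(0) = 0
  amber.gen = max2(0, 9) = 9
  index.gen = add(9, 4) = 13
  kernel.gen = min2(0, 4) = 0
  assets.gen = min2(9, 0) = 0
  beta.gen = absv(0) = 0
  core.gen = mul(0, 0) = 0
  opt.gen = absv(9) = 9
  fold.gen = max2(9, 0) = 9
  gamma.gen = neg(9) = -9
  pack.gen = neg(0) = 0
  probe.gen = min2(0, 0) = 0
  shard.gen = min2(0, 0) = 0
  link.gen = min2(0, 13) = 0
  utils.gen = min2(0, 0) = 0
  west.gen = absv(0) = 0
  delta.gen = add(0, 0) = 0
  report.gen = sub(0, 0) = 0
  omega.gen = min2(0, 0) = 0
  deps.gen = sub(0, 9) = -9
  meta.gen = min2(9, -9) = -9
  east.gen = add(-9, 9) = 0
  build.gen = min2(-9, 0) = -9

Second demand — change propagation:
  alpha.gen: re-runs because sync.txt 0->9; new result -9.
  amber.gen: re-runs because sync.txt 0->9; new result 9 (unchanged).
  index.gen: re-examined; everything it read last time is the same (amber.gen unchanged, config.txt unchanged) — cache 13 kept, no run.
  kernel.gen: re-runs because sync.txt 0->9; new result 4.
  assets.gen: re-runs because kernel.gen 0->4; new result 4.
  beta.gen: re-runs because assets.gen 0->4; new result 4.
  core.gen: re-runs because kernel.gen 0->4; alpha.gen 0->-9; new result -36.
  fold.gen: re-runs because beta.gen 0->4; new result 9 (unchanged).
  pack.gen: re-runs because beta.gen 0->4; new result -4.
  probe.gen: re-runs because beta.gen 0->4; pack.gen 0->-4; new result -4.
  shard.gen: re-runs because core.gen 0->-36; kernel.gen 0->4; new result -36.
  link.gen: re-runs because shard.gen 0->-36; new result -36.
  utils.gen: re-runs because kernel.gen 0->4; alpha.gen 0->-9; new result -9.
  west.gen: re-runs because utils.gen 0->-9; new result 9.
  delta.gen: re-runs because west.gen 0->9; link.gen 0->-36; new result -27.
  report.gen: re-runs because sync.txt 0->9; delta.gen 0->-27; new result 36.
  omega.gen: re-runs because probe.gen 0->-4; report.gen 0->36; new result -4.
  deps.gen: re-runs because omega.gen 0->-4; new result -13.
  meta.gen: re-runs because deps.gen -9->-13; new result -13.
  east.gen: re-runs because meta.gen -9->-13; new result -4.
  build.gen: re-runs because east.gen 0->-4; new result -9 (unchanged).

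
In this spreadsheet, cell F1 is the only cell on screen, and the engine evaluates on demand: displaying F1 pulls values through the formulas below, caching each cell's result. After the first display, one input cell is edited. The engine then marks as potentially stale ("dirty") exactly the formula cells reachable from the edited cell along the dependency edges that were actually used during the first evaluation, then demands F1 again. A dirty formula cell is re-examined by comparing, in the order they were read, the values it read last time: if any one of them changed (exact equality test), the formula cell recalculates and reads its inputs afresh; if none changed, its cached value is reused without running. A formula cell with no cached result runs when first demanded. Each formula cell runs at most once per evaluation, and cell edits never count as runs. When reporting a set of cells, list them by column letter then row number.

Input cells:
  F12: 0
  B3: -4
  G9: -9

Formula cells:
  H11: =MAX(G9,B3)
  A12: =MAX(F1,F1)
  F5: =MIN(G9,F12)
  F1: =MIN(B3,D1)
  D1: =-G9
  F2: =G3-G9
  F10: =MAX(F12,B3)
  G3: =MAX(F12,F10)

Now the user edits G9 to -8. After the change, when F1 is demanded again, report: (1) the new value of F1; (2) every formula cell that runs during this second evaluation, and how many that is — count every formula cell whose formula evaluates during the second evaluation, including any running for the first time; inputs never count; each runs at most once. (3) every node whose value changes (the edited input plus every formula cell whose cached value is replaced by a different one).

F1 now evaluates to -4.
Run set: D1, F1 (2 run).
Changed values: D1, G9.

Initial pass — values computed on the first demand:
  D1 = -(-9) = 9
  F1 = MIN(-4, 9) = -4

Second demand — change propagation:
  D1: re-runs because G9 -9->-8; new result 8.
  F1: re-runs because D1 9->8; new result -4 (unchanged).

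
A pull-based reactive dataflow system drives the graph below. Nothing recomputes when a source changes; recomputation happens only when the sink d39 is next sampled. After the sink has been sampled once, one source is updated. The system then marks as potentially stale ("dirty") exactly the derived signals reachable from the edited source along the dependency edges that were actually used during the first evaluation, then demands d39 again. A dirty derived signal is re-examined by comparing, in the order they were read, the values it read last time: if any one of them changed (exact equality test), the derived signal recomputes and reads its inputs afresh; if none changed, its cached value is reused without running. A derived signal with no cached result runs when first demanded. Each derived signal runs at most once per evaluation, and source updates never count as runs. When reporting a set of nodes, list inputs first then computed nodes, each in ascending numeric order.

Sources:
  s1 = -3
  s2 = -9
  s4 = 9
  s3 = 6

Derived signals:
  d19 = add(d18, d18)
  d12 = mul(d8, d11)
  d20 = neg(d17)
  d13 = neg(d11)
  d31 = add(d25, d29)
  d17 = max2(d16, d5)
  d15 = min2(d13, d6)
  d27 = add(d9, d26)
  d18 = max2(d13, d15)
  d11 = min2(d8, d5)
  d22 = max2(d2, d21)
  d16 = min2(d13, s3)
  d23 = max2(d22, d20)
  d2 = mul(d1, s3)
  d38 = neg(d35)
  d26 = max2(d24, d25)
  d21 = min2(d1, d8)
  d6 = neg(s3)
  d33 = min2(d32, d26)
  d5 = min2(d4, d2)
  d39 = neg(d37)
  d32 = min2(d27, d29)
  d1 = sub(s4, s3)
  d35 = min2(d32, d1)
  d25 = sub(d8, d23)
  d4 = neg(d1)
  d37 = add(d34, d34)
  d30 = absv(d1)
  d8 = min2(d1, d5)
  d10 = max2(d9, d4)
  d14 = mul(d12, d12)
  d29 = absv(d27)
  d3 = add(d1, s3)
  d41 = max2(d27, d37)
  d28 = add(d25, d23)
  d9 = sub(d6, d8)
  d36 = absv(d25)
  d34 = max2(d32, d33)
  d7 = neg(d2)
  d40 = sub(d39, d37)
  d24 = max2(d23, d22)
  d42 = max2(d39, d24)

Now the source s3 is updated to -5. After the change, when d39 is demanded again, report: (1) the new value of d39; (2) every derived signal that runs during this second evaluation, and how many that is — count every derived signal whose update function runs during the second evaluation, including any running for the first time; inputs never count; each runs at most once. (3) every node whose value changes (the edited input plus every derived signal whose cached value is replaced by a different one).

New value of d39: -160.
Derived signals that run: d1, d2, d4, d5, d6, d8, d9, d11, d13, d16, d17, d20, d21, d22, d23, d24, d25, d26, d27, d29, d32, d33, d34, d37, d39 — 25 in total.
Values that change: s3, d1, d2, d4, d5, d6, d8, d9, d11, d13, d16, d17, d20, d21, d22, d23, d24, d25, d26, d27, d29, d32, d33, d34, d37, d39.

First evaluation (everything demanded from the output):
  d1 = sub(9, 6) = 3
  d2 = mul(3, 6) = 18
  d4 = neg(3) = -3
  d5 = min2(-3, 18) = -3
  d6 = neg(6) = -6
  d8 = min2(3, -3) = -3
  d9 = sub(-6, -3) = -3
  d11 = min2(-3, -3) = -3
  d13 = neg(-3) = 3
  d16 = min2(3, 6) = 3
  d17 = max2(3, -3) = 3
  d20 = neg(3) = -3
  d21 = min2(3, -3) = -3
  d22 = max2(18, -3) = 18
  d23 = max2(18, -3) = 18
  d24 = max2(18, 18) = 18
  d25 = sub(-3, 18) = -21
  d26 = max2(18, -21) = 18
  d27 = add(-3, 18) = 15
  d29 = absv(15) = 15
  d32 = min2(15, 15) = 15
  d33 = min2(15, 18) = 15
  d34 = max2(15, 15) = 15
  d37 = add(15, 15) = 30
  d39 = neg(30) = -30

Propagation after the edit:
  d1: runs — s3 6->-5; result 14.
  d2: runs — d1 3->14; s3 6->-5; result -70.
  d4: runs — d1 3->14; result -14.
  d5: runs — d4 -3->-14; d2 18->-70; result -70.
  d6: runs — s3 6->-5; result 5.
  d8: runs — d1 3->14; d5 -3->-70; result -70.
  d9: runs — d6 -6->5; d8 -3->-70; result 75.
  d11: runs — d8 -3->-70; d5 -3->-70; result -70.
  d13: runs — d11 -3->-70; result 70.
  d16: runs — d13 3->70; s3 6->-5; result -5.
  d17: runs — d16 3->-5; d5 -3->-70; result -5.
  d20: runs — d17 3->-5; result 5.
  d21: runs — d1 3->14; d8 -3->-70; result -70.
  d22: runs — d2 18->-70; d21 -3->-70; result -70.
  d23: runs — d22 18->-70; d20 -3->5; result 5.
  d24: runs — d23 18->5; d22 18->-70; result 5.
  d25: runs — d8 -3->-70; d23 18->5; result -75.
  d26: runs — d24 18->5; d25 -21->-75; result 5.
  d27: runs — d9 -3->75; d26 18->5; result 80.
  d29: runs — d27 15->80; result 80.
  d32: runs — d27 15->80; d29 15->80; result 80.
  d33: runs — d32 15->80; d26 18->5; result 5.
  d34: runs — d32 15->80; d33 15->5; result 80.
  d37: runs — d34 15->80; d34 15->80; result 160.
  d39: runs — d37 30->160; result -160.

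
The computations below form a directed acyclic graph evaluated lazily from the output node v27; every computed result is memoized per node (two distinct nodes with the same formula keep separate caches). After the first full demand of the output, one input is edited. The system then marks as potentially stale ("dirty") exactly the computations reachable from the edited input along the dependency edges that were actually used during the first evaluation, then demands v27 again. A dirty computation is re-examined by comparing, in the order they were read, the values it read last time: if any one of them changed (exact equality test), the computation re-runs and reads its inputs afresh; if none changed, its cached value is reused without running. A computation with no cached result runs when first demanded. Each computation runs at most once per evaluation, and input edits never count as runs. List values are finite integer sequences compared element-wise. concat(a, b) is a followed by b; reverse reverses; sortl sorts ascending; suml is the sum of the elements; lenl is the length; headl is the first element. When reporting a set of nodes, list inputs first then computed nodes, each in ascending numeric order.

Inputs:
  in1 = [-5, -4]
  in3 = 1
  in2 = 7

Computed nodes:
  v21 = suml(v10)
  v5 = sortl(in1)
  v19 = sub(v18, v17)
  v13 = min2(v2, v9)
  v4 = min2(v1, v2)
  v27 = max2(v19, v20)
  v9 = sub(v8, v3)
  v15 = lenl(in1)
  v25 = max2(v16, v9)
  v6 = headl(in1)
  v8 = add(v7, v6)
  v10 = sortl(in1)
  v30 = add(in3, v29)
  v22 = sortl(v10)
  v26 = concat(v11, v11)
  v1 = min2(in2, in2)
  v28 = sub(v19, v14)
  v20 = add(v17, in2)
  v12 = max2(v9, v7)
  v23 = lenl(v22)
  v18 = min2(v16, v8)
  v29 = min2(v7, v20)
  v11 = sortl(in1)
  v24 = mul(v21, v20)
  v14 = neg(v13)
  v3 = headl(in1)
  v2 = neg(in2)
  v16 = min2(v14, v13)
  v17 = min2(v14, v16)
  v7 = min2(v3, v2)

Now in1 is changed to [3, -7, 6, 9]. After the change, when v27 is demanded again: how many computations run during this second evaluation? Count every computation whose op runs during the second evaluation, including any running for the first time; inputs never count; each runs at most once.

8 computations run: v3, v6, v7, v8, v9, v18, v19, v27.
Note where the cutoff bites: v13 is checked, finds nothing changed, and keeps its cache.

First demand of the output computes:
  v2 = neg(7) = -7
  v3 = headl([-5, -4]) = -5
  v6 = headl([-5, -4]) = -5
  v7 = min2(-5, -7) = -7
  v8 = add(-7, -5) = -12
  v9 = sub(-12, -5) = -7
  v13 = min2(-7, -7) = -7
  v14 = neg(-7) = 7
  v16 = min2(7, -7) = -7
  v17 = min2(7, -7) = -7
  v18 = min2(-7, -12) = -12
  v19 = sub(-12, -7) = -5
  v20 = add(-7, 7) = 0
  v27 = max2(-5, 0) = 0

After the edit, cleaning proceeds:
  v3: a read changed (in1 [-5, -4]->[3, -7, 6, 9]) — executes, giving 3.
  v6: a read changed (in1 [-5, -4]->[3, -7, 6, 9]) — executes, giving 3.
  v7: a read changed (v3 -5->3) — executes, giving -7 — identical to its old value.
  v8: a read changed (v6 -5->3) — executes, giving -4.
  v9: a read changed (v8 -12->-4; v3 -5->3) — executes, giving -7 — identical to its old value.
  v13: dirty, but its reads are unchanged (v2 unchanged, v9 unchanged); cached -7 stands.
  v14: dirty, but its reads are unchanged (v13 unchanged); cached 7 stands.
  v16: dirty, but its reads are unchanged (v14 unchanged, v13 unchanged); cached -7 stands.
  v17: dirty, but its reads are unchanged (v14 unchanged, v16 unchanged); cached -7 stands.
  v18: a read changed (v8 -12->-4) — executes, giving -7.
  v19: a read changed (v18 -12->-7) — executes, giving 0.
  v20: dirty, but its reads are unchanged (v17 unchanged, in2 unchanged); cached 0 stands.
  v27: a read changed (v19 -5->0) — executes, giving 0 — identical to its old value.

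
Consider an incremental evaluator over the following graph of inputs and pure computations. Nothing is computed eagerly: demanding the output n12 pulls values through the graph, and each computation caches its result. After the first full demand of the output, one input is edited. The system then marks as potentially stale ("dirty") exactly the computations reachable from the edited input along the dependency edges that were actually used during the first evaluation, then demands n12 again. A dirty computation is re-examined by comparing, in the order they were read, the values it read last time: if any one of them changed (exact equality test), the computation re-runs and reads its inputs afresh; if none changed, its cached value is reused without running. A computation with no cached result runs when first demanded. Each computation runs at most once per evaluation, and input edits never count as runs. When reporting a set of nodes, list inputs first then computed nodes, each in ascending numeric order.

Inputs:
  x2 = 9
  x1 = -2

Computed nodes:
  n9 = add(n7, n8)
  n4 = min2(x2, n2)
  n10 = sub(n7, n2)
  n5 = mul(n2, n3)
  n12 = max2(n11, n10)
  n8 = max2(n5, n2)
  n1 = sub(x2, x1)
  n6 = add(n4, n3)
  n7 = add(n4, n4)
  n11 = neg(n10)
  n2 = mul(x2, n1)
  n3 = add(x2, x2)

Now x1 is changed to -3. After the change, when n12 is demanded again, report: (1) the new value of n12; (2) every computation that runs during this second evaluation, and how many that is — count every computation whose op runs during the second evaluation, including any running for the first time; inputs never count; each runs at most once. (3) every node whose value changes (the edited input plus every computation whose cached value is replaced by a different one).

n12 now evaluates to 90.
Run set: n1, n2, n4, n10, n11, n12 (6 run).
Changed values: x1, n1, n2, n10, n11, n12.
The important point: at n7 every value read last time is unchanged, so the dirty flag clears without a run.

Initial pass — values computed on the first demand:
  n1 = sub(9, -2) = 11
  n2 = mul(9, 11) = 99
  n4 = min2(9, 99) = 9
  n7 = add(9, 9) = 18
  n10 = sub(18, 99) = -81
  n11 = neg(-81) = 81
  n12 = max2(81, -81) = 81

Second demand — change propagation:
  n1: re-runs because x1 -2->-3; new result 12.
  n2: re-runs because n1 11->12; new result 108.
  n4: re-runs because n2 99->108; new result 9 (unchanged).
  n7: re-examined; everything it read last time is the same (n4 unchanged, n4 unchanged) — cache 18 kept, no run.
  n10: re-runs because n2 99->108; new result -90.
  n11: re-runs because n10 -81->-90; new result 90.
  n12: re-runs because n11 81->90; n10 -81->-90; new result 90.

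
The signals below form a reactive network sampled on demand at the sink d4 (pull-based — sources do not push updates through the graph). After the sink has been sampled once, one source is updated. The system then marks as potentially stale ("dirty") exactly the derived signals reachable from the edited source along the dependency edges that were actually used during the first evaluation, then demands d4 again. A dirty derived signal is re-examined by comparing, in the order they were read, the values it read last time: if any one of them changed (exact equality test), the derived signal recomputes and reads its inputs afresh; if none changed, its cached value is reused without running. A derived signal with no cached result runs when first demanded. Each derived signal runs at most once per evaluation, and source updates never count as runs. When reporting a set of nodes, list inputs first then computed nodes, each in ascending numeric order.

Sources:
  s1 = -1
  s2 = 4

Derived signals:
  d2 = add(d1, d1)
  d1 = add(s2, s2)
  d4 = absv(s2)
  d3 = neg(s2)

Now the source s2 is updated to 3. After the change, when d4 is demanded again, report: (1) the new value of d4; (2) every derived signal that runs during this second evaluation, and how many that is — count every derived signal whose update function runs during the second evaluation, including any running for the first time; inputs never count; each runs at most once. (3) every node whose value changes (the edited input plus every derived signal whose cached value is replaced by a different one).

Initial pass — values computed on the first demand:
  d4 = absv(4) = 4

Second demand — change propagation:
  d4: re-runs because s2 4->3; new result 3.

d4 now evaluates to 3.
Run set: d4 (1 run).
Changed values: s2, d4.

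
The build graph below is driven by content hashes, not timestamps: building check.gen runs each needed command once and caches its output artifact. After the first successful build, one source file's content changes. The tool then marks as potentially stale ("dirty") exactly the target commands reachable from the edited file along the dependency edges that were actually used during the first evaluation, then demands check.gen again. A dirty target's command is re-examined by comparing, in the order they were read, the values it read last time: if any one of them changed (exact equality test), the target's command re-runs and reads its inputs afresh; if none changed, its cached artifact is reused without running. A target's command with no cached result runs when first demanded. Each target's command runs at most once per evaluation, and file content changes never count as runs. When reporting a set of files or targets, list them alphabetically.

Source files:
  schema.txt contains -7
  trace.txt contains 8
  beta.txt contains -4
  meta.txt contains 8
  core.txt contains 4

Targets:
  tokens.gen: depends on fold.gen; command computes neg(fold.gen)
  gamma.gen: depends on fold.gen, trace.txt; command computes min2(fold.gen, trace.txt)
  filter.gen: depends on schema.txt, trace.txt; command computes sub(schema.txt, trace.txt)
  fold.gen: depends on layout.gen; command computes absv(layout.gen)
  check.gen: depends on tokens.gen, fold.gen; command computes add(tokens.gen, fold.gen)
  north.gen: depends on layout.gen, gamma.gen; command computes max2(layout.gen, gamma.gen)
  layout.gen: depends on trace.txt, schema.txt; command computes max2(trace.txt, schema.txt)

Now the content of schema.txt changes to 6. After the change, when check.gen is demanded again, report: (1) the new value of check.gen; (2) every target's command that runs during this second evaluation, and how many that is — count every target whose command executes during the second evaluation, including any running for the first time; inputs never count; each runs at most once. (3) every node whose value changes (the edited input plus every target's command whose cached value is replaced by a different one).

Initial pass — values computed on the first demand:
  layout.gen = max2(8, -7) = 8
  fold.gen = absv(8) = 8
  tokens.gen = neg(8) = -8
  check.gen = add(-8, 8) = 0

Second demand — change propagation:
  layout.gen: re-runs because schema.txt -7->6; new result 8 (unchanged).
  fold.gen: re-examined; everything it read last time is the same (layout.gen unchanged) — cache 8 kept, no run.
  tokens.gen: re-examined; everything it read last time is the same (fold.gen unchanged) — cache -8 kept, no run.
  check.gen: re-examined; everything it read last time is the same (tokens.gen unchanged, fold.gen unchanged) — cache 0 kept, no run.

The important point: layout.gen recomputes to an identical value, and the output ends up unchanged.

check.gen now evaluates to 0.
Run set: layout.gen (1 run).
Changed values: schema.txt.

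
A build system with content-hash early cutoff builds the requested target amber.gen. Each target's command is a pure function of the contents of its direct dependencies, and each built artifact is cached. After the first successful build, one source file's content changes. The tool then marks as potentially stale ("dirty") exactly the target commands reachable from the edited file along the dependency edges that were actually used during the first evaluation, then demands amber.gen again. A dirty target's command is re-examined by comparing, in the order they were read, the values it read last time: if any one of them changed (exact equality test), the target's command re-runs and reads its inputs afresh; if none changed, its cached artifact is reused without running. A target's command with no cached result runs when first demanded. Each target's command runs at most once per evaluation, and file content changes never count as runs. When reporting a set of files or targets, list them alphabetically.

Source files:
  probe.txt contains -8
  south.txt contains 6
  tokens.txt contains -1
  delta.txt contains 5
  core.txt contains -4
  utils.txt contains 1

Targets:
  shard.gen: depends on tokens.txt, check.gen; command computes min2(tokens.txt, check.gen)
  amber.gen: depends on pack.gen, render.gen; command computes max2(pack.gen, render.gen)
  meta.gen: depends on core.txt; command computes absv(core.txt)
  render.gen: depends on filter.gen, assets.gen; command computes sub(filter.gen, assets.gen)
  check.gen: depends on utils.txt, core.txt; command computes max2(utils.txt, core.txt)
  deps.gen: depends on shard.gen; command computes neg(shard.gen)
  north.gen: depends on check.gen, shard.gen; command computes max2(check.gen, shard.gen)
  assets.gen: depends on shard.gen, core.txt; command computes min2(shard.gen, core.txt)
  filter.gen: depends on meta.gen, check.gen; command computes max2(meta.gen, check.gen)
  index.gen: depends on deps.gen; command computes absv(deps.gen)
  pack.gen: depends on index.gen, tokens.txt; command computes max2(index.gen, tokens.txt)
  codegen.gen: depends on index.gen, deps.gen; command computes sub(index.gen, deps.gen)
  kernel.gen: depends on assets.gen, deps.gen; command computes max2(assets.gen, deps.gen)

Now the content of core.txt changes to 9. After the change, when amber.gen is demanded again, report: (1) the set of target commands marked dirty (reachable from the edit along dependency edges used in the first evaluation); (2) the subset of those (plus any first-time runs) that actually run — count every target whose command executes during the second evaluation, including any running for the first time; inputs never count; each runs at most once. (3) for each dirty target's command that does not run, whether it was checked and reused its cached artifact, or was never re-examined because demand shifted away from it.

Marked dirty: amber.gen, assets.gen, check.gen, deps.gen, filter.gen, index.gen, meta.gen, pack.gen, render.gen, shard.gen.
Target commands that run: amber.gen, assets.gen, check.gen, filter.gen, meta.gen, render.gen, shard.gen — 7 in total.
Checked but reused from cache: deps.gen, index.gen, pack.gen.
Key observation: the cutoff stops propagation at deps.gen — its inputs' values are unchanged, so it reuses its cache.

First evaluation (everything demanded from the output):
  check.gen = max2(1, -4) = 1
  meta.gen = absv(-4) = 4
  filter.gen = max2(4, 1) = 4
  shard.gen = min2(-1, 1) = -1
  assets.gen = min2(-1, -4) = -4
  deps.gen = neg(-1) = 1
  index.gen = absv(1) = 1
  pack.gen = max2(1, -1) = 1
  render.gen = sub(4, -4) = 8
  amber.gen = max2(1, 8) = 8

Propagation after the edit:
  check.gen: runs — core.txt -4->9; result 9.
  meta.gen: runs — core.txt -4->9; result 9.
  filter.gen: runs — meta.gen 4->9; check.gen 1->9; result 9.
  shard.gen: runs — check.gen 1->9; result -1 (same value as before).
  assets.gen: runs — core.txt -4->9; result -1.
  deps.gen: checked — values it read are unchanged (shard.gen unchanged); reused cached 1 without running.
  index.gen: checked — values it read are unchanged (deps.gen unchanged); reused cached 1 without running.
  pack.gen: checked — values it read are unchanged (index.gen unchanged, tokens.txt unchanged); reused cached 1 without running.
  render.gen: runs — filter.gen 4->9; assets.gen -4->-1; result 10.
  amber.gen: runs — render.gen 8->10; result 10.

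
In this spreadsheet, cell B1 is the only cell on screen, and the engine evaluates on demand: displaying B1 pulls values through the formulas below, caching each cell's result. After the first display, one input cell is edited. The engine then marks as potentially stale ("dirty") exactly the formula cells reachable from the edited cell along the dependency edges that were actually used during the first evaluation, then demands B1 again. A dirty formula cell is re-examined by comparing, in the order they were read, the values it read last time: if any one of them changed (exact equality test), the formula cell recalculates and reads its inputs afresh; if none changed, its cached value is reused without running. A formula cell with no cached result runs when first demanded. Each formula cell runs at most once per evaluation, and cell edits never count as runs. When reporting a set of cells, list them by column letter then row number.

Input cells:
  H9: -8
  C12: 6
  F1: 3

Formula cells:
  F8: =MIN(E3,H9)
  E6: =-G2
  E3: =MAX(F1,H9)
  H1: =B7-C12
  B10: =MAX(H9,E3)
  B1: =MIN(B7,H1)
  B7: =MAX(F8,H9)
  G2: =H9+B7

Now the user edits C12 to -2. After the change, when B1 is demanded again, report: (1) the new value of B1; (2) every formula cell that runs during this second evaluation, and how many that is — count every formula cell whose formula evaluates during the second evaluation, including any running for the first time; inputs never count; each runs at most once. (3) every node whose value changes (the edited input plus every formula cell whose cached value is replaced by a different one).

Initial pass — values computed on the first demand:
  E3 = MAX(3, -8) = 3
  F8 = MIN(3, -8) = -8
  B7 = MAX(-8, -8) = -8
  H1 = -8 - 6 = -14
  B1 = MIN(-8, -14) = -14

Second demand — change propagation:
  H1: re-runs because C12 6->-2; new result -6.
  B1: re-runs because H1 -14->-6; new result -8.

B1 now evaluates to -8.
Run set: B1, H1 (2 run).
Changed values: B1, C12, H1.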